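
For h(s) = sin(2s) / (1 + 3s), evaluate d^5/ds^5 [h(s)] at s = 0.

Multiply the two series term by term and collect like powers.
The coefficient of s^5 in the expansion is 2254/15, so h^(5)(0) = 5! * (2254/15) = 18032.

18032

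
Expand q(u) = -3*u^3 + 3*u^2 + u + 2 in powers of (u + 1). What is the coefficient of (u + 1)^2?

q(-1) = 7
q′(-1) = -14
q′′(-1) = 24
So c_2 = q′′(-1)/2! = 12.

12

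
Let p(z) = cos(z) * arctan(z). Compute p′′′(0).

Expand each factor separately, then convolve coefficients.
From the series, [z^3] p = -5/6; multiply by 3! = 6 to get -5.

-5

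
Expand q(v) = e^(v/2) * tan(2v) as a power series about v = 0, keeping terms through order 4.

Write out both Maclaurin series and multiply, keeping only the needed powers.
[v^0] = 0;  [v^1] = 2;  [v^2] = 1;  [v^3] = 35/12;  [v^4] = 11/8.

11*v^4/8 + 35*v^3/12 + v^2 + 2*v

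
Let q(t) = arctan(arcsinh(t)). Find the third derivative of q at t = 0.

Compose series: expand the inner function first, then feed it into the outer expansion.
The coefficient of t^3 in the expansion is -1/2, so q′′′(0) = 3! * (-1/2) = -3.

-3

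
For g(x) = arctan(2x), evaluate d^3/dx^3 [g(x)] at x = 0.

Apply the Taylor formula c_k = f^(k)(a)/k!.
The coefficient of x^3 in the expansion is -8/3, so g′′′(0) = 3! * (-8/3) = -16.

-16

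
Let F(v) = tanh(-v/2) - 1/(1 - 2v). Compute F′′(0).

-8

Add the two expansions coefficient-wise.
From the series, [v^2] F = -4; multiply by 2! = 2 to get -8.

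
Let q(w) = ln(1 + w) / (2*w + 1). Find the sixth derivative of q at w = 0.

Use 1/(1 - r) = Σ r^k on the denominator, then take the Cauchy product.
From the series, [w^6] q = -1327/30; multiply by 6! = 720 to get -31848.

-31848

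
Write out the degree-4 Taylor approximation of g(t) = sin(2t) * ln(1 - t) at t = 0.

2*t^4/3 - t^3 - 2*t^2

Expand each factor separately, then convolve coefficients.
g(0) = 0
g′(0) = 0
g′′(0) = -4
g′′′(0) = -6
g^(4)(0) = 16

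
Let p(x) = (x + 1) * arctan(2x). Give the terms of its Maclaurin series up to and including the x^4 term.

-8*x^4/3 - 8*x^3/3 + 2*x^2 + 2*x

Shift and add copies of the series according to the polynomial's terms.
p(0) = 0
p′(0) = 2
p′′(0) = 4
p′′′(0) = -16
p^(4)(0) = -64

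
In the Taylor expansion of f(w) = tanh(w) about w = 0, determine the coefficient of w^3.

-1/3

c_3 = f′′′(0)/3! = -1/3.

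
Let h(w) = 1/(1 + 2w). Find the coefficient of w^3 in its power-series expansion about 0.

[w^0] = 1;  [w^1] = -2;  [w^2] = 4;  [w^3] = -8.
So c_3 = h′′′(0)/3! = -8.

-8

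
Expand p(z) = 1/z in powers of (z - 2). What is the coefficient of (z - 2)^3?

p(2) = 1/2
p′(2) = -1/4
p′′(2) = 1/4
p′′′(2) = -3/8

-1/16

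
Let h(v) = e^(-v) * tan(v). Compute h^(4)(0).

-12

Multiply the two series term by term and collect like powers.
The coefficient of v^4 in the expansion is -1/2, so h^(4)(0) = 4! * (-1/2) = -12.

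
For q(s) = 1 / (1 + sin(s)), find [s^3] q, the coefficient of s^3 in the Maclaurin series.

-5/6

Expand as Σ (-1)^k u^k with u equal to the inner function's series.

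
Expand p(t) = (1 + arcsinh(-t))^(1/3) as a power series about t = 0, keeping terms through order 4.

-t^4/243 - t^3/162 - t^2/9 - t/3 + 1

Let u equal the inner series; expand the outer function in u and truncate.
p(0) = 1
p′(0) = -1/3
p′′(0) = -2/9
p′′′(0) = -1/27
p^(4)(0) = -8/81
Then c_k = p^(k)(0)/k! gives each Taylor coefficient.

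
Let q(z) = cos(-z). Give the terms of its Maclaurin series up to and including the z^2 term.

1 - z^2/2

q(0) = 1
q′(0) = 0
q′′(0) = -1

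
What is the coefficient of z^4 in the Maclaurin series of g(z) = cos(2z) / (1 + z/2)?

Write out both Maclaurin series and multiply, keeping only the needed powers.
g(0) = 1
g′(0) = -1/2
g′′(0) = -7/2
g′′′(0) = 21/4
g^(4)(0) = 11/2
Then c_k = g^(k)(0)/k! gives each Taylor coefficient.

11/48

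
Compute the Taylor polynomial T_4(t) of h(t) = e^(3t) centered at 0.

27*t^4/8 + 9*t^3/2 + 9*t^2/2 + 3*t + 1

Apply the Taylor formula c_k = f^(k)(a)/k!.
h(0) = 1
h′(0) = 3
h′′(0) = 9
h′′′(0) = 27
h^(4)(0) = 81
The Taylor polynomial is Σ h^(k)(0)/k! · t^k.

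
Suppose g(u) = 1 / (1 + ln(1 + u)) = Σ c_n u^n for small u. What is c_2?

3/2

Write 1/(1+u) = 1 - u + u^2 - u^3 + ... and substitute the series for u.
[u^0] = 1;  [u^1] = -1;  [u^2] = 3/2.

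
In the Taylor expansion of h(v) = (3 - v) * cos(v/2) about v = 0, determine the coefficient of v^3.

Multiply each power in the prefactor through the base expansion.
[v^0] = 3;  [v^1] = -1;  [v^2] = -3/8;  [v^3] = 1/8.

1/8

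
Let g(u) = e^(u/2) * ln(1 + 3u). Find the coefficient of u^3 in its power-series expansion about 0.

Multiply the two series term by term and collect like powers.
g(0) = 0
g′(0) = 3
g′′(0) = -6
g′′′(0) = 171/4
So c_3 = g′′′(0)/3! = 57/8.

57/8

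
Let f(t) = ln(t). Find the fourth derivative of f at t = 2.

From the series, [(t - 2)^4] f = -1/64; multiply by 4! = 24 to get -3/8.

-3/8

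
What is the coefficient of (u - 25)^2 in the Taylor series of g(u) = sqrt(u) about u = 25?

Compute the successive derivatives at the expansion point and divide by k!.
[(u - 25)^0] = 5;  [(u - 25)^1] = 1/10;  [(u - 25)^2] = -1/1000.

-1/1000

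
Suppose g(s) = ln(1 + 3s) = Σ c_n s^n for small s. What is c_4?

-81/4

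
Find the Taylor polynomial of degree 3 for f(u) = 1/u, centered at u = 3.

-(u - 3)^3/81 + (u - 3)^2/27 - (u - 3)/9 + 1/3

f(3) = 1/3
f′(3) = -1/9
f′′(3) = 2/27
f′′′(3) = -2/27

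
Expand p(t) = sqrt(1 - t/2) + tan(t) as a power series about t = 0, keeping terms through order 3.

Expand each term separately and add.
p(0) = 1
p′(0) = 3/4
p′′(0) = -1/16
p′′′(0) = 125/64
The Taylor polynomial is Σ p^(k)(0)/k! · t^k.

125*t^3/384 - t^2/32 + 3*t/4 + 1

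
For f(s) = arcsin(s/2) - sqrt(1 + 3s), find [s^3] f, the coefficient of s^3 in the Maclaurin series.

-5/3

Add the two expansions coefficient-wise.
f(0) = -1
f′(0) = -1
f′′(0) = 9/4
f′′′(0) = -10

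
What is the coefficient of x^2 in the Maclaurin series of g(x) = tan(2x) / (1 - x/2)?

Write out both Maclaurin series and multiply, keeping only the needed powers.
g(0) = 0
g′(0) = 2
g′′(0) = 2

1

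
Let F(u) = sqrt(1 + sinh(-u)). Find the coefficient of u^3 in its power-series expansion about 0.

Substitute the inner expansion into the outer series and collect powers.
So c_3 = F′′′(0)/3! = -7/48.

-7/48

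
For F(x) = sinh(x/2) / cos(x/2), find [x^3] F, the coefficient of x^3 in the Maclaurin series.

1/12

Invert the denominator's series and multiply.
F(0) = 0
F′(0) = 1/2
F′′(0) = 0
F′′′(0) = 1/2
Dividing each by k! gives the coefficients c_0, ..., c_3.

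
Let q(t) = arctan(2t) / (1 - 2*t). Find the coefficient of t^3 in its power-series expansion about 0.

16/3

Expand 1/(denominator) as a geometric series and multiply by the numerator's series.
So c_3 = q′′′(0)/3! = 16/3.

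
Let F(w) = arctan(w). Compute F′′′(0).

-2

From the series, [w^3] F = -1/3; multiply by 3! = 6 to get -2.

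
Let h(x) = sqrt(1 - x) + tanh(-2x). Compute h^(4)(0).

-15/16

Add the two expansions coefficient-wise.
The coefficient of x^4 in the expansion is -5/128, so h^(4)(0) = 4! * (-5/128) = -15/16.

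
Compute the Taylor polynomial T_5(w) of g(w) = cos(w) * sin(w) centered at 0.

Take the Cauchy product of the two expansions.
g(0) = 0
g′(0) = 1
g′′(0) = 0
g′′′(0) = -4
g^(4)(0) = 0
g^(5)(0) = 16
Dividing each by k! gives the coefficients c_0, ..., c_5.

2*w^5/15 - 2*w^3/3 + w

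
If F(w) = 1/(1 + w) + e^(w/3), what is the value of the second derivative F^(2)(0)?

19/9

Expand each term separately and add.
The coefficient of w^2 in the expansion is 19/18, so F′′(0) = 2! * (19/18) = 19/9.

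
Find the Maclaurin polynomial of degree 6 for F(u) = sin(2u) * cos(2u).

64*u^5/15 - 16*u^3/3 + 2*u

Multiply the two series term by term and collect like powers.
[u^0] = 0;  [u^1] = 2;  [u^2] = 0;  [u^3] = -16/3;  [u^4] = 0;  [u^5] = 64/15;  [u^6] = 0.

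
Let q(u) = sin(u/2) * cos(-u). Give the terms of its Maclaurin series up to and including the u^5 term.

Take the Cauchy product of the two expansions.
q(0) = 0
q′(0) = 1/2
q′′(0) = 0
q′′′(0) = -13/8
q^(4)(0) = 0
q^(5)(0) = 121/32

121*u^5/3840 - 13*u^3/48 + u/2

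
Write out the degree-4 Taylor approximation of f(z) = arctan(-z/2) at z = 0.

z^3/24 - z/2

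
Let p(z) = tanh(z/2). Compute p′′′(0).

-1/4

The coefficient of z^3 in the expansion is -1/24, so p′′′(0) = 3! * (-1/24) = -1/4.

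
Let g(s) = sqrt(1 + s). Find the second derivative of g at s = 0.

The coefficient of s^2 in the expansion is -1/8, so g′′(0) = 2! * (-1/8) = -1/4.

-1/4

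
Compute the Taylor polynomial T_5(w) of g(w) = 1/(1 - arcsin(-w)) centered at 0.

Plug the Maclaurin series of the inner function into that of the outer and collect terms.
g(0) = 1
g′(0) = -1
g′′(0) = 2
g′′′(0) = -7
g^(4)(0) = 32
g^(5)(0) = -189
Dividing each by k! gives the coefficients c_0, ..., c_5.

-63*w^5/40 + 4*w^4/3 - 7*w^3/6 + w^2 - w + 1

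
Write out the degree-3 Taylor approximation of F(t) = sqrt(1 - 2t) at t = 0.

-t^3/2 - t^2/2 - t + 1

Apply the Taylor formula c_k = f^(k)(a)/k!.
F(0) = 1
F′(0) = -1
F′′(0) = -1
F′′′(0) = -3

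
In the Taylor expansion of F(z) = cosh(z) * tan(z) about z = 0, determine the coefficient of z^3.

Multiply the two series term by term and collect like powers.
F(0) = 0
F′(0) = 1
F′′(0) = 0
F′′′(0) = 5
So c_3 = F′′′(0)/3! = 5/6.

5/6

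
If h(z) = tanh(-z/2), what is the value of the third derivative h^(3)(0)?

1/4

The coefficient of z^3 in the expansion is 1/24, so h′′′(0) = 3! * (1/24) = 1/4.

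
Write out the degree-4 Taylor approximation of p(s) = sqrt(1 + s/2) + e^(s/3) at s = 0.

-959*s^4/497664 + 145*s^3/10368 + 7*s^2/288 + 7*s/12 + 2

Combine the two series term by term.
p(0) = 2
p′(0) = 7/12
p′′(0) = 7/144
p′′′(0) = 145/1728
p^(4)(0) = -2^(79/148)*3^(26/111)*5^(199/222)*7^(22/111)/252
The Taylor polynomial is Σ p^(k)(0)/k! · s^k.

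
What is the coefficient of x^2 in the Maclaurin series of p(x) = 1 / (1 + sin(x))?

Write 1/(1+u) = 1 - u + u^2 - u^3 + ... and substitute the series for u.
[x^0] = 1;  [x^1] = -1;  [x^2] = 1.

1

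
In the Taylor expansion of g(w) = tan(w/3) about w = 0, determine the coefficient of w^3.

Apply the Taylor formula c_k = f^(k)(a)/k!.
g(0) = 0
g′(0) = 1/3
g′′(0) = 0
g′′′(0) = 2/27
So c_3 = g′′′(0)/3! = 1/81.

1/81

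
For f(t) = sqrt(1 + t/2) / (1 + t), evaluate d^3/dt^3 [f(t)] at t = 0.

Take the Cauchy product of the two expansions.
From the series, [t^3] f = -91/128; multiply by 3! = 6 to get -273/64.

-273/64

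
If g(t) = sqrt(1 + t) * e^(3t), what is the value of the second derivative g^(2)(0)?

47/4

Take the Cauchy product of the two expansions.
The coefficient of t^2 in the expansion is 47/8, so g′′(0) = 2! * (47/8) = 47/4.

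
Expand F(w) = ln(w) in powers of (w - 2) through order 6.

[(w - 2)^0] = ln(2);  [(w - 2)^1] = 1/2;  [(w - 2)^2] = -1/8;  [(w - 2)^3] = 1/24;  [(w - 2)^4] = -1/64;  [(w - 2)^5] = 1/160;  [(w - 2)^6] = -1/384.

-(w - 2)^6/384 + (w - 2)^5/160 - (w - 2)^4/64 + (w - 2)^3/24 - (w - 2)^2/8 + (w - 2)/2 + ln(2)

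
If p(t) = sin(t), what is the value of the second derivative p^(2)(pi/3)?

-sqrt(3)/2

Use the known series and substitute for the argument.
From the series, [(t - pi/3)^2] p = -sqrt(3)/4; multiply by 2! = 2 to get -sqrt(3)/2.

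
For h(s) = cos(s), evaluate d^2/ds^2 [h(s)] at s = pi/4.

-sqrt(2)/2

The coefficient of (s - pi/4)^2 in the expansion is -sqrt(2)/4, so h′′(pi/4) = 2! * (-sqrt(2)/4) = -sqrt(2)/2.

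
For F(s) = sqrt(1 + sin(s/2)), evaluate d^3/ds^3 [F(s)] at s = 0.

Substitute the inner expansion into the outer series and collect powers.
From the series, [s^3] F = -1/384; multiply by 3! = 6 to get -1/64.

-1/64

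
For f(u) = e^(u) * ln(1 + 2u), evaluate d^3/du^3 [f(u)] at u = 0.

10

Write out both Maclaurin series and multiply, keeping only the needed powers.
The coefficient of u^3 in the expansion is 5/3, so f′′′(0) = 3! * (5/3) = 10.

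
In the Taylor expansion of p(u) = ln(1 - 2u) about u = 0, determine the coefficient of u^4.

p(0) = 0
p′(0) = -2
p′′(0) = -4
p′′′(0) = -16
p^(4)(0) = -96
So c_4 = p^(4)(0)/4! = -4.

-4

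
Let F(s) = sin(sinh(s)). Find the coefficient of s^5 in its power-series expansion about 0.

Plug the Maclaurin series of the inner function into that of the outer and collect terms.
F(0) = 0
F′(0) = 1
F′′(0) = 0
F′′′(0) = 0
F^(4)(0) = 0
F^(5)(0) = -8

-1/15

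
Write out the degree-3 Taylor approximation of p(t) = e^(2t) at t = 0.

4*t^3/3 + 2*t^2 + 2*t + 1

Compute the successive derivatives at the expansion point and divide by k!.
[t^0] = 1;  [t^1] = 2;  [t^2] = 2;  [t^3] = 4/3.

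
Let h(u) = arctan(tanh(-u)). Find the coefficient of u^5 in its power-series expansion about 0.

-2/3

Plug the Maclaurin series of the inner function into that of the outer and collect terms.
[u^0] = 0;  [u^1] = -1;  [u^2] = 0;  [u^3] = 2/3;  [u^4] = 0;  [u^5] = -2/3.
So c_5 = h^(5)(0)/5! = -2/3.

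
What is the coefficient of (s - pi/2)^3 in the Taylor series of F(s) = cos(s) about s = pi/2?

Use the known series and substitute for the argument.
F(pi/2) = 0
F′(pi/2) = -1
F′′(pi/2) = 0
F′′′(pi/2) = 1
So c_3 = F′′′(pi/2)/3! = 1/6.

1/6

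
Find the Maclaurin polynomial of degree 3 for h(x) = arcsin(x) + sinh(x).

x^3/3 + 2*x

Expand each term separately and add.
[x^0] = 0;  [x^1] = 2;  [x^2] = 0;  [x^3] = 1/3.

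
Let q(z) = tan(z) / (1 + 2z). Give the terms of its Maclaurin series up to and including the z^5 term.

262*z^5/15 - 26*z^4/3 + 13*z^3/3 - 2*z^2 + z

Multiply the two series term by term and collect like powers.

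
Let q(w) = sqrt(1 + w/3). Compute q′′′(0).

The coefficient of w^3 in the expansion is 1/432, so q′′′(0) = 3! * (1/432) = 1/72.

1/72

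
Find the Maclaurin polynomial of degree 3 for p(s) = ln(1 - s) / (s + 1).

-5*s^3/6 + s^2/2 - s

Expand 1/(denominator) as a geometric series and multiply by the numerator's series.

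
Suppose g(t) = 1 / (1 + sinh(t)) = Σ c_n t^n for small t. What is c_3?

-7/6

Write 1/(1+u) = 1 - u + u^2 - u^3 + ... and substitute the series for u.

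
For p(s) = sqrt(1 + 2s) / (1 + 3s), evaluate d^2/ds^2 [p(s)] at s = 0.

11

Multiply the two series term by term and collect like powers.
From the series, [s^2] p = 11/2; multiply by 2! = 2 to get 11.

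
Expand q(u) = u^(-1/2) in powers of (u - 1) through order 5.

-63*(u - 1)^5/256 + 35*(u - 1)^4/128 - 5*(u - 1)^3/16 + 3*(u - 1)^2/8 - (u - 1)/2 + 1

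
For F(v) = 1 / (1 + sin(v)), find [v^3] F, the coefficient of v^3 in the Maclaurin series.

-5/6

Write 1/(1+u) = 1 - u + u^2 - u^3 + ... and substitute the series for u.
F(0) = 1
F′(0) = -1
F′′(0) = 2
F′′′(0) = -5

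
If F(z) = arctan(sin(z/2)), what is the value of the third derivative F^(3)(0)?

-3/8

Compose series: expand the inner function first, then feed it into the outer expansion.
The coefficient of z^3 in the expansion is -1/16, so F′′′(0) = 3! * (-1/16) = -3/8.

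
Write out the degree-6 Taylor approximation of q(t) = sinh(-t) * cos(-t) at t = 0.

Multiply the two series term by term and collect like powers.
[t^0] = 0;  [t^1] = -1;  [t^2] = 0;  [t^3] = 1/3;  [t^4] = 0;  [t^5] = 1/30;  [t^6] = 0.

t^5/30 + t^3/3 - t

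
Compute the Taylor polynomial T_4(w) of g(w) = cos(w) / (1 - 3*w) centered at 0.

1837*w^4/24 + 51*w^3/2 + 17*w^2/2 + 3*w + 1

Expand 1/(denominator) as a geometric series and multiply by the numerator's series.
g(0) = 1
g′(0) = 3
g′′(0) = 17
g′′′(0) = 153
g^(4)(0) = 1837
The Taylor polynomial is Σ g^(k)(0)/k! · w^k.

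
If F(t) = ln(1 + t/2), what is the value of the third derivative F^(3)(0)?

1/4

Compute the successive derivatives at the expansion point and divide by k!.
From the series, [t^3] F = 1/24; multiply by 3! = 6 to get 1/4.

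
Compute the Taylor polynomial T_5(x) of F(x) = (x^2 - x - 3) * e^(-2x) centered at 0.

Distribute the polynomial across the series and collect like powers.
[x^0] = -3;  [x^1] = 5;  [x^2] = -3;  [x^3] = 0;  [x^4] = 4/3;  [x^5] = -6/5.

-6*x^5/5 + 4*x^4/3 - 3*x^2 + 5*x - 3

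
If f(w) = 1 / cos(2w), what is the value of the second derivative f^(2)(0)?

Invert the denominator's series and multiply.
From the series, [w^2] f = 2; multiply by 2! = 2 to get 4.

4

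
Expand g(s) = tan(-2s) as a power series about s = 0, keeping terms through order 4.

-8*s^3/3 - 2*s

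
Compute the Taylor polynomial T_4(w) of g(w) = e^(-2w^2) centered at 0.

2*w^4 - 2*w^2 + 1

g(0) = 1
g′(0) = 0
g′′(0) = -4
g′′′(0) = 0
g^(4)(0) = 48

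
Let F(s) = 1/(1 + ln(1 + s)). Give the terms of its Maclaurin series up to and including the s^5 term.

-347*s^5/60 + 11*s^4/3 - 7*s^3/3 + 3*s^2/2 - s + 1

Plug the Maclaurin series of the inner function into that of the outer and collect terms.
F(0) = 1
F′(0) = -1
F′′(0) = 3
F′′′(0) = -14
F^(4)(0) = 88
F^(5)(0) = -694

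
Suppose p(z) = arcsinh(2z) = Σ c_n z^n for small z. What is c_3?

-4/3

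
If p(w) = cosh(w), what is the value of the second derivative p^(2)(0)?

The coefficient of w^2 in the expansion is 1/2, so p′′(0) = 2! * (1/2) = 1.

1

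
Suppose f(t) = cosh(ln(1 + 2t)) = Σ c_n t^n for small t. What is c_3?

-4

Let u equal the inner series; expand the outer function in u and truncate.
So c_3 = f′′′(0)/3! = -4.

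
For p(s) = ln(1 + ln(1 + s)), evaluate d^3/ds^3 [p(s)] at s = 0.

Compose series: expand the inner function first, then feed it into the outer expansion.
The coefficient of s^3 in the expansion is 7/6, so p′′′(0) = 3! * (7/6) = 7.

7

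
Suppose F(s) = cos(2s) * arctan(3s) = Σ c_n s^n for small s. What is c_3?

-15

Expand each factor separately, then convolve coefficients.
[s^0] = 0;  [s^1] = 3;  [s^2] = 0;  [s^3] = -15.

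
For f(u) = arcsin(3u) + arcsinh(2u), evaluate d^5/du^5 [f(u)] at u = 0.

2475

Expand each term separately and add.
From the series, [u^5] f = 165/8; multiply by 5! = 120 to get 2475.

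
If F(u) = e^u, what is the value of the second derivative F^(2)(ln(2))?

The coefficient of (u - ln(2))^2 in the expansion is 1, so F′′(ln(2)) = 2! * (1) = 2.

2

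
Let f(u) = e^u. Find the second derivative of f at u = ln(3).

Compute the successive derivatives at the expansion point and divide by k!.
From the series, [(u - ln(3))^2] f = 3/2; multiply by 2! = 2 to get 3.

3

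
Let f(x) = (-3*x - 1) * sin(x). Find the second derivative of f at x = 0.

Distribute the polynomial across the series and collect like powers.
The coefficient of x^2 in the expansion is -3, so f′′(0) = 2! * (-3) = -6.

-6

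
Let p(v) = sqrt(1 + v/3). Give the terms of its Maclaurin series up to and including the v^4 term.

-5*v^4/10368 + v^3/432 - v^2/72 + v/6 + 1

Use the known series and substitute for the argument.
p(0) = 1
p′(0) = 1/6
p′′(0) = -1/36
p′′′(0) = 1/72
p^(4)(0) = -5/432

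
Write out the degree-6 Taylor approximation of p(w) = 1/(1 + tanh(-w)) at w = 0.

Substitute the inner expansion into the outer series and collect powers.
[w^0] = 1;  [w^1] = 1;  [w^2] = 1;  [w^3] = 2/3;  [w^4] = 1/3;  [w^5] = 2/15;  [w^6] = 2/45.

2*w^6/45 + 2*w^5/15 + w^4/3 + 2*w^3/3 + w^2 + w + 1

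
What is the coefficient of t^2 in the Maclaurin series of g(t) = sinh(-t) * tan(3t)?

-3

Expand each factor separately, then convolve coefficients.
g(0) = 0
g′(0) = 0
g′′(0) = -6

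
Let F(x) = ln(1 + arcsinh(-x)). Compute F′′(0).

-1

Plug the Maclaurin series of the inner function into that of the outer and collect terms.
From the series, [x^2] F = -1/2; multiply by 2! = 2 to get -1.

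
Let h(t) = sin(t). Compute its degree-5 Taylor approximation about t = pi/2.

Compute the successive derivatives at the expansion point and divide by k!.
h(pi/2) = 1
h′(pi/2) = 0
h′′(pi/2) = -1
h′′′(pi/2) = 0
h^(4)(pi/2) = 1
h^(5)(pi/2) = 0

(t - pi/2)^4/24 - (t - pi/2)^2/2 + 1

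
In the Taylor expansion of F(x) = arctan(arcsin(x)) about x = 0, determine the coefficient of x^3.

-1/6

Let u equal the inner series; expand the outer function in u and truncate.
F(0) = 0
F′(0) = 1
F′′(0) = 0
F′′′(0) = -1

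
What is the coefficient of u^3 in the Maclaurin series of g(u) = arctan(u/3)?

g(0) = 0
g′(0) = 1/3
g′′(0) = 0
g′′′(0) = -2/27

-1/81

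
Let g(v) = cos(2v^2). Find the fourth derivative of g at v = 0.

From the series, [v^4] g = -2; multiply by 4! = 24 to get -48.

-48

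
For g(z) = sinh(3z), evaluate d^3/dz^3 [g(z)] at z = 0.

From the series, [z^3] g = 9/2; multiply by 3! = 6 to get 27.

27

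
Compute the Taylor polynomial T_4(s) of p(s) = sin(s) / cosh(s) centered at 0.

Divide the numerator series by the denominator series (power-series long division).
p(0) = 0
p′(0) = 1
p′′(0) = 0
p′′′(0) = -4
p^(4)(0) = 0

-2*s^3/3 + s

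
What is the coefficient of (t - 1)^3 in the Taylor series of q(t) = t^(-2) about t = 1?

q(1) = 1
q′(1) = -2
q′′(1) = 6
q′′′(1) = -24
So c_3 = q′′′(1)/3! = -4.

-4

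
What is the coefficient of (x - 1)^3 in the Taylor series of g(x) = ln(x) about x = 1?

1/3

[(x - 1)^0] = 0;  [(x - 1)^1] = 1;  [(x - 1)^2] = -1/2;  [(x - 1)^3] = 1/3.
So c_3 = g′′′(1)/3! = 1/3.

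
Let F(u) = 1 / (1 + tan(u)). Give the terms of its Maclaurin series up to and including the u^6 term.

Use the geometric series for the reciprocal, then substitute.
F(0) = 1
F′(0) = -1
F′′(0) = 2
F′′′(0) = -8
F^(4)(0) = 40
F^(5)(0) = -256
F^(6)(0) = 1952
Dividing each by k! gives the coefficients c_0, ..., c_6.

122*u^6/45 - 32*u^5/15 + 5*u^4/3 - 4*u^3/3 + u^2 - u + 1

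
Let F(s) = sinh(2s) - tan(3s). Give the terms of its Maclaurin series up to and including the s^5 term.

Combine the two series term by term.

-482*s^5/15 - 23*s^3/3 - s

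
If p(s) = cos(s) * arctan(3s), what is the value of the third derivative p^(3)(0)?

-63

Expand each factor separately, then convolve coefficients.
From the series, [s^3] p = -21/2; multiply by 3! = 6 to get -63.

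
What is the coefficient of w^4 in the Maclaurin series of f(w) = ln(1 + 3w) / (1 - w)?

-51/4

Multiply the two series term by term and collect like powers.
[w^0] = 0;  [w^1] = 3;  [w^2] = -3/2;  [w^3] = 15/2;  [w^4] = -51/4.
So c_4 = f^(4)(0)/4! = -51/4.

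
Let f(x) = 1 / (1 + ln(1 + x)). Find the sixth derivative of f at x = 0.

Write 1/(1+u) = 1 - u + u^2 - u^3 + ... and substitute the series for u.
From the series, [x^6] f = 3289/360; multiply by 6! = 720 to get 6578.

6578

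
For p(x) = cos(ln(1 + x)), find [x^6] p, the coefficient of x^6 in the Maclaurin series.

Compose series: expand the inner function first, then feed it into the outer expansion.
[x^0] = 1;  [x^1] = 0;  [x^2] = -1/2;  [x^3] = 1/2;  [x^4] = -5/12;  [x^5] = 1/3;  [x^6] = -19/72.
So c_6 = p^(6)(0)/6! = -19/72.

-19/72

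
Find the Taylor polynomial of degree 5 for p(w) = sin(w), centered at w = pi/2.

(w - pi/2)^4/24 - (w - pi/2)^2/2 + 1

Apply the Taylor formula c_k = f^(k)(a)/k!.
p(pi/2) = 1
p′(pi/2) = 0
p′′(pi/2) = -1
p′′′(pi/2) = 0
p^(4)(pi/2) = 1
p^(5)(pi/2) = 0
Then c_k = p^(k)(pi/2)/k! gives each Taylor coefficient.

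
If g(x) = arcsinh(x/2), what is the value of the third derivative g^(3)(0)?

Apply the Taylor formula c_k = f^(k)(a)/k!.
The coefficient of x^3 in the expansion is -1/48, so g′′′(0) = 3! * (-1/48) = -1/8.

-1/8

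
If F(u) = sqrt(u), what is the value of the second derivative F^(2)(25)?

-1/500

The coefficient of (u - 25)^2 in the expansion is -1/1000, so F′′(25) = 2! * (-1/1000) = -1/500.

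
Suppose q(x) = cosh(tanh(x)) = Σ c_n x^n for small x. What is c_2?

Let u equal the inner series; expand the outer function in u and truncate.
q(0) = 1
q′(0) = 0
q′′(0) = 1
So c_2 = q′′(0)/2! = 1/2.

1/2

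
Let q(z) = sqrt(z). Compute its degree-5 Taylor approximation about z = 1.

q(1) = 1
q′(1) = 1/2
q′′(1) = -1/4
q′′′(1) = 3/8
q^(4)(1) = -15/16
q^(5)(1) = 105/32

7*(z - 1)^5/256 - 5*(z - 1)^4/128 + (z - 1)^3/16 - (z - 1)^2/8 + (z - 1)/2 + 1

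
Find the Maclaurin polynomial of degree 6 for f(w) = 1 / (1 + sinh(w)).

77*w^6/45 - 181*w^5/120 + 4*w^4/3 - 7*w^3/6 + w^2 - w + 1

Expand as Σ (-1)^k u^k with u equal to the inner function's series.
f(0) = 1
f′(0) = -1
f′′(0) = 2
f′′′(0) = -7
f^(4)(0) = 32
f^(5)(0) = -181
f^(6)(0) = 1232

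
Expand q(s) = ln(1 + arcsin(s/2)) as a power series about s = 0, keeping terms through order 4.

Compose series: expand the inner function first, then feed it into the outer expansion.
q(0) = 0
q′(0) = 1/2
q′′(0) = -1/4
q′′′(0) = 3/8
q^(4)(0) = -5/8

-5*s^4/192 + s^3/16 - s^2/8 + s/2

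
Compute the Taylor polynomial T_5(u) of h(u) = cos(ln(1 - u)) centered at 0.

-u^5/3 - 5*u^4/12 - u^3/2 - u^2/2 + 1

Plug the Maclaurin series of the inner function into that of the outer and collect terms.
[u^0] = 1;  [u^1] = 0;  [u^2] = -1/2;  [u^3] = -1/2;  [u^4] = -5/12;  [u^5] = -1/3.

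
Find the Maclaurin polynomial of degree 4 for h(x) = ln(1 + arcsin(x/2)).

-5*x^4/192 + x^3/16 - x^2/8 + x/2

Let u equal the inner series; expand the outer function in u and truncate.
[x^0] = 0;  [x^1] = 1/2;  [x^2] = -1/8;  [x^3] = 1/16;  [x^4] = -5/192.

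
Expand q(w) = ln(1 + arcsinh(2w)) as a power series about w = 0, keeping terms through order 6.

-256*w^6/45 + 52*w^5/15 - 4*w^4/3 + 4*w^3/3 - 2*w^2 + 2*w

Substitute the inner expansion into the outer series and collect powers.
q(0) = 0
q′(0) = 2
q′′(0) = -4
q′′′(0) = 8
q^(4)(0) = -32
q^(5)(0) = 416
q^(6)(0) = -4096
Dividing each by k! gives the coefficients c_0, ..., c_6.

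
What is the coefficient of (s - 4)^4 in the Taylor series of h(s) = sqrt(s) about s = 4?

-5/16384

[(s - 4)^0] = 2;  [(s - 4)^1] = 1/4;  [(s - 4)^2] = -1/64;  [(s - 4)^3] = 1/512;  [(s - 4)^4] = -5/16384.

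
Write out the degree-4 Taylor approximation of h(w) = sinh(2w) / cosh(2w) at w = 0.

-8*w^3/3 + 2*w

Divide the numerator series by the denominator series (power-series long division).
[w^0] = 0;  [w^1] = 2;  [w^2] = 0;  [w^3] = -8/3;  [w^4] = 0.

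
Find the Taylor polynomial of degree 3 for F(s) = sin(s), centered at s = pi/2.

1 - (s - pi/2)^2/2

Differentiate repeatedly and evaluate at the center.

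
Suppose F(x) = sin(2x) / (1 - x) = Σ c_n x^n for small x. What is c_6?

Multiply the numerator's expansion by the denominator's geometric series.

14/15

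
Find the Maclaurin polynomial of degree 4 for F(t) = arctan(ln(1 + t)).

t^4/4 - t^2/2 + t

Substitute the inner expansion into the outer series and collect powers.
[t^0] = 0;  [t^1] = 1;  [t^2] = -1/2;  [t^3] = 0;  [t^4] = 1/4.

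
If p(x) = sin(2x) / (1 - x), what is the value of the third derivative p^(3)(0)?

4

Use 1/(1 - r) = Σ r^k on the denominator, then take the Cauchy product.
The coefficient of x^3 in the expansion is 2/3, so p′′′(0) = 3! * (2/3) = 4.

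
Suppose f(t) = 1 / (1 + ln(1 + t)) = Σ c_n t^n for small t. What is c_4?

Expand as Σ (-1)^k u^k with u equal to the inner function's series.
[t^0] = 1;  [t^1] = -1;  [t^2] = 3/2;  [t^3] = -7/3;  [t^4] = 11/3.

11/3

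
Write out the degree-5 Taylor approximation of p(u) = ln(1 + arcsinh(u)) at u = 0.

13*u^5/120 - u^4/12 + u^3/6 - u^2/2 + u

Plug the Maclaurin series of the inner function into that of the outer and collect terms.
p(0) = 0
p′(0) = 1
p′′(0) = -1
p′′′(0) = 1
p^(4)(0) = -2
p^(5)(0) = 13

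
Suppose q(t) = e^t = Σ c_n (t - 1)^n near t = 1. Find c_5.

[(t - 1)^0] = e;  [(t - 1)^1] = e;  [(t - 1)^2] = e/2;  [(t - 1)^3] = e/6;  [(t - 1)^4] = e/24;  [(t - 1)^5] = e/120.
So c_5 = q^(5)(1)/5! = e/120.

e/120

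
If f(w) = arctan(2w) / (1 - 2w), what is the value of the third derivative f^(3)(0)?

Write out both Maclaurin series and multiply, keeping only the needed powers.
From the series, [w^3] f = 16/3; multiply by 3! = 6 to get 32.

32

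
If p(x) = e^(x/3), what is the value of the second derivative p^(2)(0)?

From the series, [x^2] p = 1/18; multiply by 2! = 2 to get 1/9.

1/9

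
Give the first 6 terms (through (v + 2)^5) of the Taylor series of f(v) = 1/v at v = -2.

Apply the Taylor formula c_k = f^(k)(a)/k!.
[(v + 2)^0] = -1/2;  [(v + 2)^1] = -1/4;  [(v + 2)^2] = -1/8;  [(v + 2)^3] = -1/16;  [(v + 2)^4] = -1/32;  [(v + 2)^5] = -1/64.

-(v + 2)^5/64 - (v + 2)^4/32 - (v + 2)^3/16 - (v + 2)^2/8 - (v + 2)/4 - 1/2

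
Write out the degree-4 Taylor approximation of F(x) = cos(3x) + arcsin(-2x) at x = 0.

Expand each term separately and add.
[x^0] = 1;  [x^1] = -2;  [x^2] = -9/2;  [x^3] = -4/3;  [x^4] = 27/8.

27*x^4/8 - 4*x^3/3 - 9*x^2/2 - 2*x + 1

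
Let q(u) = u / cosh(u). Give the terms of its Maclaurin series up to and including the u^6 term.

5*u^5/24 - u^3/2 + u

Invert the denominator's series and multiply.
q(0) = 0
q′(0) = 1
q′′(0) = 0
q′′′(0) = -3
q^(4)(0) = 0
q^(5)(0) = 25
q^(6)(0) = 0
The Taylor polynomial is Σ q^(k)(0)/k! · u^k.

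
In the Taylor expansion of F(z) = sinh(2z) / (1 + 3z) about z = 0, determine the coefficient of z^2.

Take the Cauchy product of the two expansions.

-6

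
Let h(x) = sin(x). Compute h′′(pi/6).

-1/2

From the series, [(x - pi/6)^2] h = -1/4; multiply by 2! = 2 to get -1/2.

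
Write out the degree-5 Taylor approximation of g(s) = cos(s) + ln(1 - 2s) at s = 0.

Combine the two series term by term.
g(0) = 1
g′(0) = -2
g′′(0) = -5
g′′′(0) = -16
g^(4)(0) = -95
g^(5)(0) = -768

-32*s^5/5 - 95*s^4/24 - 8*s^3/3 - 5*s^2/2 - 2*s + 1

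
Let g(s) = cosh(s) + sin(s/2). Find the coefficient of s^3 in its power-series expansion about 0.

Combine the two series term by term.
g(0) = 1
g′(0) = 1/2
g′′(0) = 1
g′′′(0) = -1/8

-1/48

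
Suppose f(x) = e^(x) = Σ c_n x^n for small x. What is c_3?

Use the known series and substitute for the argument.

1/6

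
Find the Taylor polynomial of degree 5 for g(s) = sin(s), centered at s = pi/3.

(s - pi/3)^5/240 + sqrt(3)*(s - pi/3)^4/48 - (s - pi/3)^3/12 - sqrt(3)*(s - pi/3)^2/4 + (s - pi/3)/2 + sqrt(3)/2

g(pi/3) = sqrt(3)/2
g′(pi/3) = 1/2
g′′(pi/3) = -sqrt(3)/2
g′′′(pi/3) = -1/2
g^(4)(pi/3) = sqrt(3)/2
g^(5)(pi/3) = 1/2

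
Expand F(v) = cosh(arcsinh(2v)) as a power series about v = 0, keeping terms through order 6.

4*v^6 - 2*v^4 + 2*v^2 + 1

Let u equal the inner series; expand the outer function in u and truncate.
F(0) = 1
F′(0) = 0
F′′(0) = 4
F′′′(0) = 0
F^(4)(0) = -48
F^(5)(0) = 0
F^(6)(0) = 2880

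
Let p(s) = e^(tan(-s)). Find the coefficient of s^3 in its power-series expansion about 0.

Substitute the inner expansion into the outer series and collect powers.

-1/2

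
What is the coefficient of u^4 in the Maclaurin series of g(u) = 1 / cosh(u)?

Invert the denominator's series and multiply.
g(0) = 1
g′(0) = 0
g′′(0) = -1
g′′′(0) = 0
g^(4)(0) = 5
Dividing each by k! gives the coefficients c_0, ..., c_4.

5/24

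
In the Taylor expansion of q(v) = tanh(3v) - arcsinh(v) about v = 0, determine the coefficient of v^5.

Expand each term separately and add.
[v^0] = 0;  [v^1] = 2;  [v^2] = 0;  [v^3] = -53/6;  [v^4] = 0;  [v^5] = 1293/40.
So c_5 = q^(5)(0)/5! = 1293/40.

1293/40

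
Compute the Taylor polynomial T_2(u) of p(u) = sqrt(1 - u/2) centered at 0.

p(0) = 1
p′(0) = -1/4
p′′(0) = -1/16
Dividing each by k! gives the coefficients c_0, ..., c_2.

-u^2/32 - u/4 + 1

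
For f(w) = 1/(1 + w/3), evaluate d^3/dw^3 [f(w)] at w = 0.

Differentiate repeatedly and evaluate at the center.
The coefficient of w^3 in the expansion is -1/27, so f′′′(0) = 3! * (-1/27) = -2/9.

-2/9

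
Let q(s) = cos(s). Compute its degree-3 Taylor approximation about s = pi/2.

q(pi/2) = 0
q′(pi/2) = -1
q′′(pi/2) = 0
q′′′(pi/2) = 1
The Taylor polynomial is Σ q^(k)(pi/2)/k! · (s - pi/2)^k.

(s - pi/2)^3/6 - (s - pi/2)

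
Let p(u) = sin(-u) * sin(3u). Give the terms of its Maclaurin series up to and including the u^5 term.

5*u^4 - 3*u^2

Take the Cauchy product of the two expansions.
p(0) = 0
p′(0) = 0
p′′(0) = -6
p′′′(0) = 0
p^(4)(0) = 120
p^(5)(0) = 0
Then c_k = p^(k)(0)/k! gives each Taylor coefficient.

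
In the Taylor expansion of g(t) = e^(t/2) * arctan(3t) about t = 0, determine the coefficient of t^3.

-69/8

Expand each factor separately, then convolve coefficients.
g(0) = 0
g′(0) = 3
g′′(0) = 3
g′′′(0) = -207/4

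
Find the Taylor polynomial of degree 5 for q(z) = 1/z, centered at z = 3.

[(z - 3)^0] = 1/3;  [(z - 3)^1] = -1/9;  [(z - 3)^2] = 1/27;  [(z - 3)^3] = -1/81;  [(z - 3)^4] = 1/243;  [(z - 3)^5] = -1/729.

-(z - 3)^5/729 + (z - 3)^4/243 - (z - 3)^3/81 + (z - 3)^2/27 - (z - 3)/9 + 1/3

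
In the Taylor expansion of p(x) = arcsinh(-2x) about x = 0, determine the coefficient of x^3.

4/3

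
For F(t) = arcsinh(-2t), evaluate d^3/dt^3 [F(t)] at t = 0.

8

From the series, [t^3] F = 4/3; multiply by 3! = 6 to get 8.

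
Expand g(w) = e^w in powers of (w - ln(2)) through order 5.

(w - ln(2))^5/60 + (w - ln(2))^4/12 + (w - ln(2))^3/3 + (w - ln(2))^2 + 2*(w - ln(2)) + 2

[(w - ln(2))^0] = 2;  [(w - ln(2))^1] = 2;  [(w - ln(2))^2] = 1;  [(w - ln(2))^3] = 1/3;  [(w - ln(2))^4] = 1/12;  [(w - ln(2))^5] = 1/60.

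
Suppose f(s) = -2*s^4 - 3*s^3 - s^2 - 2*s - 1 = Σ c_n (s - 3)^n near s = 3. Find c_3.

-27

Apply the Taylor formula c_k = f^(k)(a)/k!.
f(3) = -259
f′(3) = -305
f′′(3) = -272
f′′′(3) = -162
So c_3 = f′′′(3)/3! = -27.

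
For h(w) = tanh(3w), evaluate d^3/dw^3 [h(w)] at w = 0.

-54

From the series, [w^3] h = -9; multiply by 3! = 6 to get -54.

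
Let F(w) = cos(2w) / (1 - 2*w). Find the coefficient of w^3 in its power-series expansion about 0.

4

Multiply the numerator's expansion by the denominator's geometric series.
F(0) = 1
F′(0) = 2
F′′(0) = 4
F′′′(0) = 24
So c_3 = F′′′(0)/3! = 4.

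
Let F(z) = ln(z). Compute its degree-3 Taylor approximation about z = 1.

[(z - 1)^0] = 0;  [(z - 1)^1] = 1;  [(z - 1)^2] = -1/2;  [(z - 1)^3] = 1/3.

(z - 1)^3/3 - (z - 1)^2/2 + (z - 1)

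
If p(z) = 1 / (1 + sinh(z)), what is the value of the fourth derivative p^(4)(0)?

Expand as Σ (-1)^k u^k with u equal to the inner function's series.
The coefficient of z^4 in the expansion is 4/3, so p^(4)(0) = 4! * (4/3) = 32.

32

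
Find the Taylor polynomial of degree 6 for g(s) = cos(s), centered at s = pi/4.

-sqrt(2)*(s - pi/4)^6/1440 - sqrt(2)*(s - pi/4)^5/240 + sqrt(2)*(s - pi/4)^4/48 + sqrt(2)*(s - pi/4)^3/12 - sqrt(2)*(s - pi/4)^2/4 - sqrt(2)*(s - pi/4)/2 + sqrt(2)/2

Compute the successive derivatives at the expansion point and divide by k!.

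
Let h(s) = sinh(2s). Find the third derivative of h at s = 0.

The coefficient of s^3 in the expansion is 4/3, so h′′′(0) = 3! * (4/3) = 8.

8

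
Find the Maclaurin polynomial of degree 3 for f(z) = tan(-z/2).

-z^3/24 - z/2

Use the known series and substitute for the argument.
[z^0] = 0;  [z^1] = -1/2;  [z^2] = 0;  [z^3] = -1/24.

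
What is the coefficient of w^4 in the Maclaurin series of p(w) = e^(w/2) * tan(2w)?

Take the Cauchy product of the two expansions.
p(0) = 0
p′(0) = 2
p′′(0) = 2
p′′′(0) = 35/2
p^(4)(0) = 33
So c_4 = p^(4)(0)/4! = 11/8.

11/8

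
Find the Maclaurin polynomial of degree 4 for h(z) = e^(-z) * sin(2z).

z^4 - z^3/3 - 2*z^2 + 2*z

Write out both Maclaurin series and multiply, keeping only the needed powers.
h(0) = 0
h′(0) = 2
h′′(0) = -4
h′′′(0) = -2
h^(4)(0) = 24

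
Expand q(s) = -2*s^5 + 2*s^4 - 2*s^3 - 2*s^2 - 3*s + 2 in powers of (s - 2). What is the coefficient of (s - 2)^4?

-18

Use the known series and substitute for the argument.
q(2) = -60
q′(2) = -131
q′′(2) = -252
q′′′(2) = -396
q^(4)(2) = -432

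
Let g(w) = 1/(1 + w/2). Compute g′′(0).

Differentiate repeatedly and evaluate at the center.
The coefficient of w^2 in the expansion is 1/4, so g′′(0) = 2! * (1/4) = 1/2.

1/2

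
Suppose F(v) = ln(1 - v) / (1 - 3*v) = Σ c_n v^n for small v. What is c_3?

Expand 1/(denominator) as a geometric series and multiply by the numerator's series.
F(0) = 0
F′(0) = -1
F′′(0) = -7
F′′′(0) = -65
Then c_k = F^(k)(0)/k! gives each Taylor coefficient.

-65/6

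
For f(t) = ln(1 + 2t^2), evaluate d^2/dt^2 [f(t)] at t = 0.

The coefficient of t^2 in the expansion is 2, so f′′(0) = 2! * (2) = 4.

4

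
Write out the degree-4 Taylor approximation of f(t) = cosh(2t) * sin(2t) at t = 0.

Multiply the two series term by term and collect like powers.
[t^0] = 0;  [t^1] = 2;  [t^2] = 0;  [t^3] = 8/3;  [t^4] = 0.

8*t^3/3 + 2*t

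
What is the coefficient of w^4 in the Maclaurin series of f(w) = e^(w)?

1/24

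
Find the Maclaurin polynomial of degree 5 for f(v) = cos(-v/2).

v^4/384 - v^2/8 + 1

[v^0] = 1;  [v^1] = 0;  [v^2] = -1/8;  [v^3] = 0;  [v^4] = 1/384;  [v^5] = 0.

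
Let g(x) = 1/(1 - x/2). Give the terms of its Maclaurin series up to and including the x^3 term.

x^3/8 + x^2/4 + x/2 + 1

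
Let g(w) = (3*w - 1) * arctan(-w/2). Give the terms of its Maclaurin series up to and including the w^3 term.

Distribute the polynomial across the series and collect like powers.

-w^3/24 - 3*w^2/2 + w/2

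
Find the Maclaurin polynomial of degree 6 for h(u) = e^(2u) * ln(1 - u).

Expand each factor separately, then convolve coefficients.
h(0) = 0
h′(0) = -1
h′′(0) = -5
h′′′(0) = -20
h^(4)(0) = -78
h^(5)(0) = -324
h^(6)(0) = -1520

-19*u^6/9 - 27*u^5/10 - 13*u^4/4 - 10*u^3/3 - 5*u^2/2 - u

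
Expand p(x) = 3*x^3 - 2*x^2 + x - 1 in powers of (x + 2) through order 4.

[(x + 2)^0] = -35;  [(x + 2)^1] = 45;  [(x + 2)^2] = -20;  [(x + 2)^3] = 3;  [(x + 2)^4] = 0.

3*(x + 2)^3 - 20*(x + 2)^2 + 45*(x + 2) - 35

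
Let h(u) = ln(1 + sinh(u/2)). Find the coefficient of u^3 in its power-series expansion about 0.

1/16

Let u equal the inner series; expand the outer function in u and truncate.
h(0) = 0
h′(0) = 1/2
h′′(0) = -1/4
h′′′(0) = 3/8
Dividing each by k! gives the coefficients c_0, ..., c_3.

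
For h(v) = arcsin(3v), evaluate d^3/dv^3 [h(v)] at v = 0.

27

From the series, [v^3] h = 9/2; multiply by 3! = 6 to get 27.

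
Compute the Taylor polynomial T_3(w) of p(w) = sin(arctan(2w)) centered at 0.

-4*w^3 + 2*w

Let u equal the inner series; expand the outer function in u and truncate.
p(0) = 0
p′(0) = 2
p′′(0) = 0
p′′′(0) = -24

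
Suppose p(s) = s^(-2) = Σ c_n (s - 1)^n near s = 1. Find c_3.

-4

p(1) = 1
p′(1) = -2
p′′(1) = 6
p′′′(1) = -24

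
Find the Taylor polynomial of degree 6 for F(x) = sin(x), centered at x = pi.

-(x - pi)^5/120 + (x - pi)^3/6 - (x - pi)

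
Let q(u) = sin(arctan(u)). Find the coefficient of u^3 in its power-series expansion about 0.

-1/2

Let u equal the inner series; expand the outer function in u and truncate.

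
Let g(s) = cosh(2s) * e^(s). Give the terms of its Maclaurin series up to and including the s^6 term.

Multiply the two series term by term and collect like powers.
g(0) = 1
g′(0) = 1
g′′(0) = 5
g′′′(0) = 13
g^(4)(0) = 41
g^(5)(0) = 121
g^(6)(0) = 365
Then c_k = g^(k)(0)/k! gives each Taylor coefficient.

73*s^6/144 + 121*s^5/120 + 41*s^4/24 + 13*s^3/6 + 5*s^2/2 + s + 1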